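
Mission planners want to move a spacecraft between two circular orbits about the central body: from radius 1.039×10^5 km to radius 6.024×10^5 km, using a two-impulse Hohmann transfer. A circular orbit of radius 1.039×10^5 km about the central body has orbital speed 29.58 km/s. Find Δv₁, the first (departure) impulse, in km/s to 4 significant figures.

Δv₁ = 9.053 km/s

From the circular-orbit relation v² = μ/r at r = 1.039×10^5 km: μ = v²r = (29.58)² × 1.039×10^5 = 9.09100×10^7 km³/s².
The Hohmann ellipse has a_t = (r₁ + r₂)/2 = 3.5315×10^5 km.
On the circular orbit at r = 1.039×10^5 km, v_c = √(μ/r) = 29.580 km/s.
Transfer-orbit speed at the same r (vis-viva, a = a_t): v_t = √[μ(2/r − 1/a_t)] = 38.633 km/s.
Δv₁ = |v_t − v_c| = |38.633 − 29.580| = 9.053 km/s.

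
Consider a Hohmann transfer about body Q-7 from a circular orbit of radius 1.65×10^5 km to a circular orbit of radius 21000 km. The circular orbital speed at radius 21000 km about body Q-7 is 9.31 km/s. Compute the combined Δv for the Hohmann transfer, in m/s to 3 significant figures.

Δv = 4830 m/s

From the circular-orbit relation v² = μ/r at r = 21000 km: μ = v²r = (9.31)² × 21000 = 1.82020×10^6 km³/s².
The Hohmann ellipse has a_t = (r₁ + r₂)/2 = 93000 km.
Circular speed at r₁: v₁ = √(μ/r₁) = √(1.82020×10^6/1.650×10^5) = 3.321 km/s.
On the transfer ellipse at r₁, vis-viva gives v_a = √[μ(2/r₁ − 1/a_t)] = 1.578 km/s.
First burn Δv₁ = |v_a − v₁| = 1.743 km/s.
At r₂, v₂ = √(μ/r₂) = 9.3100 km/s.
Transfer-orbit speed at r₂: v_p = √[μ(2/r₂ − 1/a_t)] = 12.401 km/s.
Second burn Δv₂ = |v₂ − v_p| = 3.091 km/s.
Total Δv = Δv₁ + Δv₂ = 4.834 km/s.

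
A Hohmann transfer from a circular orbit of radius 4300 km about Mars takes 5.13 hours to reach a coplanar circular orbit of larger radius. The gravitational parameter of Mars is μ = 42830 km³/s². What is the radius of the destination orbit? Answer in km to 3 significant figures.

Transfer time t = 5.13 hours = 18468 s, and t = π√(a_t³/μ).
So a_t = (μ t²/π²)^(1/3) = (42830 × (18468)² / π²)^(1/3) = 11396 km.
Since a_t = (r₁ + r₂)/2, r₂ = 2a_t − r₁ = 2×11396 − 4300 = 18492 km.

r₂ = 18500 km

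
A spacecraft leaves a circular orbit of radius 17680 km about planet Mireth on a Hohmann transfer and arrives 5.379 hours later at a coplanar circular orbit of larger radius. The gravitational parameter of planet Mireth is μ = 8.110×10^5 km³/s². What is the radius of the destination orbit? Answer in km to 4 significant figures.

r₂ = 45020 km

Transfer time t = 5.379 hours = 19364.4 s, and t = π√(a_t³/μ).
So a_t = (μ t²/π²)^(1/3) = (8.110×10^5 × (19364.4)² / π²)^(1/3) = 31350 km.
Since a_t = (r₁ + r₂)/2, r₂ = 2a_t − r₁ = 2×31350 − 17680 = 45020 km.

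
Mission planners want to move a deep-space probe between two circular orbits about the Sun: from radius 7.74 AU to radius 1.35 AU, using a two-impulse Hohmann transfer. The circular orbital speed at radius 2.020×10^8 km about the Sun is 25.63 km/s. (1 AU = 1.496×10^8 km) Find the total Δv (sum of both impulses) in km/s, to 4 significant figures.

Δv = 12.69 km/s

From the circular-orbit relation v² = μ/r at r = 2.020×10^8 km: μ = v²r = (25.63)² × 2.020×10^8 = 1.32693×10^11 km³/s².
In km: r₁ = 7.74 × 1.496×10^8 = 1.157904×10^9 km; r₂ = 1.35 × 1.496×10^8 = 2.0196×10^8 km.
Transfer-ellipse semi-major axis a_t = (r₁ + r₂)/2 = (1.157904×10^9 + 2.0196×10^8)/2 = 6.79932×10^8 km.
Circular speed at r₁: v₁ = √(μ/r₁) = √(1.32693×10^11/1.157904×10^9) = 10.705 km/s.
Transfer-orbit speed at r₁ (v² = μ(2/r − 1/a)): v_a = √[μ(2/r₁ − 1/a_t)] = 5.8343 km/s.
First burn Δv₁ = |v_a − v₁| = 4.871 km/s.
Circular speed at r₂: v₂ = √(μ/r₂) = 25.633 km/s.
Transfer-orbit speed at r₂: v_p = √[μ(2/r₂ − 1/a_t)] = 33.450 km/s.
Second burn Δv₂ = |v₂ − v_p| = 7.817 km/s.
Δv = Δv₁ + Δv₂ = 4.871 + 7.817 = 12.69 km/s.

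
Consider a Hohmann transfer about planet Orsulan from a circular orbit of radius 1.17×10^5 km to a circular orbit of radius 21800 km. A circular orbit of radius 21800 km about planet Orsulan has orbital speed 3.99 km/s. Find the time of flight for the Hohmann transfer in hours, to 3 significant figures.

From the circular-orbit relation v² = μ/r at r = 21800 km: μ = v²r = (3.99)² × 21800 = 3.47058×10^5 km³/s².
Semi-major axis of the transfer orbit: a_t = (1.170×10^5 + 21800)/2 = 69400 km.
Half the transfer-orbit period gives t = π√(a_t³/μ) = 97500 s.
Converting: 97500 s ÷ 3600 s/hour = 27.1 hours.

t = 27.1 hours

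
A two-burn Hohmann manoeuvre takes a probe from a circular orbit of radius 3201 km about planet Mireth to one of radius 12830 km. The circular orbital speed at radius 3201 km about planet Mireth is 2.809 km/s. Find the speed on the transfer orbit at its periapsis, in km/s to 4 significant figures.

v = 3.554 km/s

From the circular-orbit relation v² = μ/r at r = 3201 km: μ = v²r = (2.809)² × 3201 = 25257.4 km³/s².
The Hohmann ellipse has a_t = (r₁ + r₂)/2 = 8015.5 km.
The periapsis of the transfer ellipse is at r = 3201 km.
Applying v² = μ(2/r − 1/a_t): v = 3.554 km/s.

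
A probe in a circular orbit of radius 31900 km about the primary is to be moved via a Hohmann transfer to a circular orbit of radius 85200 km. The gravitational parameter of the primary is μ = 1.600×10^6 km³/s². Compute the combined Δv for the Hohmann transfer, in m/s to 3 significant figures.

Δv = 2600 m/s

Semi-major axis of the transfer orbit: a_t = (31900 + 85200)/2 = 58550 km.
At r₁ the circular-orbit speed is v₁ = √(μ/r₁) = 7.082 km/s.
Transfer-orbit speed at r₁ (vis-viva equation): v_p = √[μ(2/r₁ − 1/a_t)] = 8.543 km/s.
First burn Δv₁ = |v_p − v₁| = 1.461 km/s.
At r₂, v₂ = √(μ/r₂) = 4.334 km/s.
Transfer-orbit speed at r₂: v_a = √[μ(2/r₂ − 1/a_t)] = 3.199 km/s.
Second burn Δv₂ = |v₂ − v_a| = 1.135 km/s.
Total Δv = Δv₁ + Δv₂ = 2.596 km/s.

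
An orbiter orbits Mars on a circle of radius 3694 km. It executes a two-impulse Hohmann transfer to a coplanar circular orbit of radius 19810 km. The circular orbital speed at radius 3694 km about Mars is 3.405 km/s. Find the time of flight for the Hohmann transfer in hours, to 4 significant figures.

From the circular-orbit relation v² = μ/r at r = 3694 km: μ = v²r = (3.405)² × 3694 = 42828.3 km³/s².
Transfer-ellipse semi-major axis a_t = (r₁ + r₂)/2 = (3694 + 19810)/2 = 11752 km.
Half the transfer-orbit period gives t = π√(a_t³/μ) = 19340 s.
Converting: 19340 s ÷ 3600 s/hour = 5.372 hours.

t = 5.372 hours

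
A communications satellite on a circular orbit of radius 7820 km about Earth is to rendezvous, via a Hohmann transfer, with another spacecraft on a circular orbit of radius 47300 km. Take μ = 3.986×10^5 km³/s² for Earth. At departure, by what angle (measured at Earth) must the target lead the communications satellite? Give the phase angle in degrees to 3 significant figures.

φ = 99.9°

The Hohmann ellipse has a_t = (r₁ + r₂)/2 = 27560 km.
The half-period of the transfer ellipse is t = π√(a_t³/μ) = 22767 s.
Target angular speed ω₂ = √(μ/r₂³) = 6.1373×10^-5 rad/s.
Angle swept by the target during transfer: ω₂·t = 1.3973 rad = 80.06°.
The communications satellite traverses 180° on the transfer ellipse, so the target must lead by 180° − 80.06° = 99.9°.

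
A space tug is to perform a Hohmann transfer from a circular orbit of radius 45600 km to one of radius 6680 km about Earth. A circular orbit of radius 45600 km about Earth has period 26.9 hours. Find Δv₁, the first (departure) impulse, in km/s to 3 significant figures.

From Kepler's third law T² = 4π²r³/μ at r = 45600 km, T = 26.9 hours = 26.9 × 3600 s = 96840 s: μ = 4π²r³/T² = 3.99158×10^5 km³/s².
Semi-major axis of the transfer orbit: a_t = (45600 + 6680)/2 = 26140 km.
On the circular orbit at r = 45600 km, v_c = √(μ/r) = 2.959 km/s.
Transfer-orbit speed at the same r (vis-viva, a = a_t): v_t = √[μ(2/r − 1/a_t)] = 1.496 km/s.
Δv₁ = |v_t − v_c| = |1.496 − 2.959| = 1.463 km/s.

Δv₁ = 1.46 km/s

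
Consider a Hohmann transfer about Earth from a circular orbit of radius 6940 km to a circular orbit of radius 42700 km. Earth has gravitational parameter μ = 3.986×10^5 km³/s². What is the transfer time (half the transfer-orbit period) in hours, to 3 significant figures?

t = 5.40 hours

Semi-major axis of the transfer orbit: a_t = (6940 + 42700)/2 = 24820 km.
Half the transfer-orbit period gives t = π√(a_t³/μ) = 19457 s.
Converting: 19457 s ÷ 3600 s/hour = 5.40 hours.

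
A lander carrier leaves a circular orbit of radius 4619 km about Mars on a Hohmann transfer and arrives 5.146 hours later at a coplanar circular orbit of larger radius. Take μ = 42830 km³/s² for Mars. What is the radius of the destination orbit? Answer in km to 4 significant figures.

r₂ = 18220 km

Transfer time t = 5.146 hours = 18525.6 s, and t = π√(a_t³/μ).
So a_t = (μ t²/π²)^(1/3) = (42830 × (18525.6)² / π²)^(1/3) = 11420 km.
Since a_t = (r₁ + r₂)/2, r₂ = 2a_t − r₁ = 2×11420 − 4619 = 18221 km.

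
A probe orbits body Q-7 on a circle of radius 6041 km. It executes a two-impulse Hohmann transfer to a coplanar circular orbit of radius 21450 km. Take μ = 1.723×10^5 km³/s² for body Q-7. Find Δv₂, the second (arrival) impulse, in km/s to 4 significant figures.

Transfer-ellipse semi-major axis a_t = (r₁ + r₂)/2 = (6041 + 21450)/2 = 13745.5 km.
On the circular orbit at r = 21450 km, v_c = √(μ/r) = 2.8342 km/s.
Transfer-orbit speed at the same r (vis-viva, a = a_t): v_t = √[μ(2/r − 1/a_t)] = 1.8789 km/s.
Δv₂ = |v_t − v_c| = |1.8789 − 2.8342| = 0.9553 km/s.

Δv₂ = 0.9553 km/s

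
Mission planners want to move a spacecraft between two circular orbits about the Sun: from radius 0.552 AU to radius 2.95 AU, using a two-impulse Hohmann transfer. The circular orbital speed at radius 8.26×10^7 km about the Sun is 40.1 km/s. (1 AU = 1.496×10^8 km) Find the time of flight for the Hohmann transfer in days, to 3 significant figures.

From the circular-orbit relation v² = μ/r at r = 8.26×10^7 km: μ = v²r = (40.1)² × 8.26×10^7 = 1.32822×10^11 km³/s².
In km: r₁ = 0.552 × 1.496×10^8 = 8.25792×10^7 km; r₂ = 2.95 × 1.496×10^8 = 4.4132×10^8 km.
Semi-major axis of the transfer orbit: a_t = (8.25792×10^7 + 4.4132×10^8)/2 = 2.619496×10^8 km.
By Kepler's third law the transfer-orbit period is T = 2π√(a_t³/μ), so t = T/2 = 3.655×10^7 s.
Converting: 3.655×10^7 s ÷ 86400 s/day = 423 days.

t = 423 days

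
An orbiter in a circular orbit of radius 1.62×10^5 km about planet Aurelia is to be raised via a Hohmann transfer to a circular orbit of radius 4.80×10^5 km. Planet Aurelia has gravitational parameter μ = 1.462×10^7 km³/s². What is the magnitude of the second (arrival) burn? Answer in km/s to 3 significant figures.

The Hohmann ellipse has a_t = (r₁ + r₂)/2 = 3.210×10^5 km.
Circular speed at r = 4.800×10^5 km: v_c = √(μ/r) = 5.519 km/s.
Vis-viva on the transfer ellipse at r = 4.800×10^5 km gives v_t = √[μ(2/r − 1/a_t)] = 3.921 km/s.
Δv₂ = |v_t − v_c| = |3.921 − 5.519| = 1.598 km/s.

Δv₂ = 1.60 km/s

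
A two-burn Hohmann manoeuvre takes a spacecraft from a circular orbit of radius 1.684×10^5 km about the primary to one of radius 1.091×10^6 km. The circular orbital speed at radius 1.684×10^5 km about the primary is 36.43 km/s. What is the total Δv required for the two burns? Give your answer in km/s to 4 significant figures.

Δv = 18.43 km/s

From the circular-orbit relation v² = μ/r at r = 1.684×10^5 km: μ = v²r = (36.43)² × 1.684×10^5 = 2.23491×10^8 km³/s².
Semi-major axis of the transfer orbit: a_t = (1.684×10^5 + 1.091×10^6)/2 = 6.297×10^5 km.
Circular speed at r₁: v₁ = √(μ/r₁) = √(2.23491×10^8/1.684×10^5) = 36.43 km/s.
Transfer-orbit speed at r₁ (v² = μ(2/r − 1/a)): v_p = √[μ(2/r₁ − 1/a_t)] = 47.95 km/s.
First burn Δv₁ = |v_p − v₁| = 11.52 km/s.
At r₂, v₂ = √(μ/r₂) = 14.3126 km/s.
Transfer-orbit speed at r₂: v_a = √[μ(2/r₂ − 1/a_t)] = 7.40154 km/s.
Second burn Δv₂ = |v₂ − v_a| = 6.911 km/s.
Δv = Δv₁ + Δv₂ = 11.52 + 6.911 = 18.43 km/s.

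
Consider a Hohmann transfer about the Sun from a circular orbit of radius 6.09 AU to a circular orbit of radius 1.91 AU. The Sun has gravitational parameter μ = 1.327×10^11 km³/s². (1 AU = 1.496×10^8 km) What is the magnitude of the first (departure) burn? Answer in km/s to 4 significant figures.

In km: r₁ = 6.09 × 1.496×10^8 = 9.11064×10^8 km; r₂ = 1.91 × 1.496×10^8 = 2.85736×10^8 km.
The Hohmann ellipse has a_t = (r₁ + r₂)/2 = 5.984×10^8 km.
On the circular orbit at r = 9.11064×10^8 km, v_c = √(μ/r) = 12.069 km/s.
Vis-viva on the transfer ellipse at r = 9.11064×10^8 km gives v_t = √[μ(2/r − 1/a_t)] = 8.3396 km/s.
Δv₁ = |v_t − v_c| = |8.3396 − 12.069| = 3.729 km/s.

Δv₁ = 3.729 km/s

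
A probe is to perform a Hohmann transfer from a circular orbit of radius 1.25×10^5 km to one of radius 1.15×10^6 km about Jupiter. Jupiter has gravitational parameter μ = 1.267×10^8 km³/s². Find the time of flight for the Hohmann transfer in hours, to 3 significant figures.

Semi-major axis of the transfer orbit: a_t = (1.250×10^5 + 1.150×10^6)/2 = 6.375×10^5 km.
By Kepler's third law the transfer-orbit period is T = 2π√(a_t³/μ), so t = T/2 = 1.421×10^5 s.
Converting: 1.421×10^5 s ÷ 3600 s/hour = 39.5 hours.

t = 39.5 hours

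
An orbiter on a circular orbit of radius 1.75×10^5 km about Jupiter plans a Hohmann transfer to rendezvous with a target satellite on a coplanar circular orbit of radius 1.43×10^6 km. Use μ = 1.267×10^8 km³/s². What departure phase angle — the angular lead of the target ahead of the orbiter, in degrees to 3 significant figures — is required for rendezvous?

Transfer-ellipse semi-major axis a_t = (r₁ + r₂)/2 = (1.750×10^5 + 1.430×10^6)/2 = 8.025×10^5 km.
Transfer time t = π√(a_t³/μ) = 2.00645×10^5 s.
The target's mean motion on its circular orbit is ω₂ = √(μ/r₂³) = 6.58240×10^-6 rad/s.
Angle swept by the target during transfer: ω₂·t = 1.3207 rad = 75.67°.
The orbiter traverses 180° on the transfer ellipse, so the target must lead by 180° − 75.67° = 104°.

φ = 104°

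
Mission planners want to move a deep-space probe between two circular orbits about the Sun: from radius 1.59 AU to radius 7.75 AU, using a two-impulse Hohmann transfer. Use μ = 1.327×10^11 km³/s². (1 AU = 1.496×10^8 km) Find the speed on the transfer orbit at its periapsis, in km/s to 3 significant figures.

In km: r₁ = 1.59 × 1.496×10^8 = 2.37864×10^8 km; r₂ = 7.75 × 1.496×10^8 = 1.1594×10^9 km.
Transfer-ellipse semi-major axis a_t = (r₁ + r₂)/2 = (2.37864×10^8 + 1.1594×10^9)/2 = 6.98632×10^8 km.
The periapsis of the transfer ellipse is at r = 2.37864×10^8 km.
Applying v² = μ(2/r − 1/a_t): v = 30.43 km/s.

v = 30.4 km/s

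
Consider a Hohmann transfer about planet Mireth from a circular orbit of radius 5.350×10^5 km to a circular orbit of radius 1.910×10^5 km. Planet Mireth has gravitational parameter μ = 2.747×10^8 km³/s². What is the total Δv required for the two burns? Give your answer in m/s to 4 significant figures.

Δv = 14340 m/s

The Hohmann ellipse has a_t = (r₁ + r₂)/2 = 3.630×10^5 km.
At r₁ the circular-orbit speed is v₁ = √(μ/r₁) = 22.660 km/s.
Transfer-orbit speed at r₁ (vis-viva): v_a = √[μ(2/r₁ − 1/a_t)] = 16.437 km/s.
First burn Δv₁ = |v_a − v₁| = 6.223 km/s.
At r₂, v₂ = √(μ/r₂) = 37.924 km/s.
Transfer-orbit speed at r₂: v_p = √[μ(2/r₂ − 1/a_t)] = 46.040 km/s.
Second burn Δv₂ = |v₂ − v_p| = 8.116 km/s.
Total Δv = Δv₁ + Δv₂ = 14.34 km/s.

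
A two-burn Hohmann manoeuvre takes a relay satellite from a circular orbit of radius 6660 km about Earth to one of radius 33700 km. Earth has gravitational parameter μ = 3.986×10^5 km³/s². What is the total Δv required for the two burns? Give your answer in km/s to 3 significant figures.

Transfer-ellipse semi-major axis a_t = (r₁ + r₂)/2 = (6660 + 33700)/2 = 20180 km.
Circular speed at r₁: v₁ = √(μ/r₁) = √(3.986×10^5/6660) = 7.7363 km/s.
On the transfer ellipse at r₁, vis-viva equation gives v_p = √[μ(2/r₁ − 1/a_t)] = 9.9974 km/s.
First burn Δv₁ = |v_p − v₁| = 2.26110 km/s.
Circular speed at r₂: v₂ = √(μ/r₂) = 3.43917 km/s.
Transfer-orbit speed at r₂: v_a = √[μ(2/r₂ − 1/a_t)] = 1.97574 km/s.
Second burn Δv₂ = |v₂ − v_a| = 1.46343 km/s.
Total Δv = Δv₁ + Δv₂ = 3.725 km/s.

Δv = 3.72 km/s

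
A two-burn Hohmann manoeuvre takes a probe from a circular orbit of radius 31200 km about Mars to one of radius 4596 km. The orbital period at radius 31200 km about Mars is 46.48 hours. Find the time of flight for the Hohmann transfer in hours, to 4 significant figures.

From Kepler's third law T² = 4π²r³/μ at r = 31200 km, T = 46.48 hours = 46.48 × 3600 s = 1.67328×10^5 s: μ = 4π²r³/T² = 42823.9 km³/s².
Semi-major axis of the transfer orbit: a_t = (31200 + 4596)/2 = 17898 km.
Transfer time t = π√(a_t³/μ) = π√((17898)³ / 42823.9) = 36350 s.
Converting: 36350 s ÷ 3600 s/hour = 10.10 hours.

t = 10.10 hours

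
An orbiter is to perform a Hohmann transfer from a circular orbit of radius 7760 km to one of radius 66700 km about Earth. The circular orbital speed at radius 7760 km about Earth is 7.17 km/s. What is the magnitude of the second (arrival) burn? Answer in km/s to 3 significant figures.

Δv₂ = 1.33 km/s

From the circular-orbit relation v² = μ/r at r = 7760 km: μ = v²r = (7.17)² × 7760 = 3.98933×10^5 km³/s².
Transfer-ellipse semi-major axis a_t = (r₁ + r₂)/2 = (7760 + 66700)/2 = 37230 km.
Circular speed at r = 66700 km: v_c = √(μ/r) = 2.446 km/s.
Transfer-orbit speed at the same r (vis-viva, a = a_t): v_t = √[μ(2/r − 1/a_t)] = 1.117 km/s.
Δv₂ = |v_t − v_c| = |1.117 − 2.446| = 1.329 km/s.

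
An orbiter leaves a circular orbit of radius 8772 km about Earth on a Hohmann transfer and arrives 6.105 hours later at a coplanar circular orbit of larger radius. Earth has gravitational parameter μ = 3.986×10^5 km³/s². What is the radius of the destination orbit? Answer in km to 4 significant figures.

Transfer time t = 6.105 hours = 21978 s, and t = π√(a_t³/μ).
So a_t = (μ t²/π²)^(1/3) = (3.986×10^5 × (21978)² / π²)^(1/3) = 26920 km.
Since a_t = (r₁ + r₂)/2, r₂ = 2a_t − r₁ = 2×26920 − 8772 = 45068 km.

r₂ = 45070 km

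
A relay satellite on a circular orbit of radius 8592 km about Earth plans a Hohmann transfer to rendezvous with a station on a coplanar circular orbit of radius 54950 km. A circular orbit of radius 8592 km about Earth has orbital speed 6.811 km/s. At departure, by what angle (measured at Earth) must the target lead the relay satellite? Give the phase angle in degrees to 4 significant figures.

φ = 100.9°

From the circular-orbit relation v² = μ/r at r = 8592 km: μ = v²r = (6.811)² × 8592 = 3.98580×10^5 km³/s².
Semi-major axis of the transfer orbit: a_t = (8592 + 54950)/2 = 31771 km.
Transfer time t = π√(a_t³/μ) = 28180 s.
The target's mean motion on its circular orbit is ω₂ = √(μ/r₂³) = 4.901×10^-5 rad/s.
Angle swept by the target during transfer: ω₂·t = 1.381 rad = 79.13°.
Arrival is 180° from departure on the ellipse, so φ = 180° − 79.13° = 100.9°.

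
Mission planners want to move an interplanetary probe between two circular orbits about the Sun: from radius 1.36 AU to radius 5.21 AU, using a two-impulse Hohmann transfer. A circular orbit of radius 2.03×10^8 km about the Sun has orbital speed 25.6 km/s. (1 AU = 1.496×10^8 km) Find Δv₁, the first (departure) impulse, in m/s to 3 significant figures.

Δv₁ = 6630 m/s

From the circular-orbit relation v² = μ/r at r = 2.03×10^8 km: μ = v²r = (25.6)² × 2.03×10^8 = 1.33038×10^11 km³/s².
In km: r₁ = 1.36 × 1.496×10^8 = 2.03456×10^8 km; r₂ = 5.21 × 1.496×10^8 = 7.79416×10^8 km.
The Hohmann ellipse has a_t = (r₁ + r₂)/2 = 4.91436×10^8 km.
Circular speed at r = 2.03456×10^8 km: v_c = √(μ/r) = 25.5713 km/s.
Transfer-orbit speed at the same r (vis-viva, a = a_t): v_t = √[μ(2/r − 1/a_t)] = 32.2036 km/s.
Δv₁ = |v_t − v_c| = |32.2036 − 25.5713| = 6.632 km/s.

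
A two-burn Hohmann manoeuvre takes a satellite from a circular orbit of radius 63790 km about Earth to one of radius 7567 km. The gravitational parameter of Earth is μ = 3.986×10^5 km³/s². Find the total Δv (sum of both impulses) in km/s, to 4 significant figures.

Δv = 3.795 km/s

Transfer-ellipse semi-major axis a_t = (r₁ + r₂)/2 = (63790 + 7567)/2 = 35678.5 km.
At r₁ the circular-orbit speed is v₁ = √(μ/r₁) = 2.4997 km/s.
On the transfer ellipse at r₁, vis-viva equation gives v_a = √[μ(2/r₁ − 1/a_t)] = 1.1512 km/s.
First burn Δv₁ = |v_a − v₁| = 1.3485 km/s.
Circular speed at r₂: v₂ = √(μ/r₂) = 7.2578 km/s.
Transfer-orbit speed at r₂: v_p = √[μ(2/r₂ − 1/a_t)] = 9.7046 km/s.
Second burn Δv₂ = |v₂ − v_p| = 2.4468 km/s.
Δv = Δv₁ + Δv₂ = 1.3485 + 2.4468 = 3.795 km/s.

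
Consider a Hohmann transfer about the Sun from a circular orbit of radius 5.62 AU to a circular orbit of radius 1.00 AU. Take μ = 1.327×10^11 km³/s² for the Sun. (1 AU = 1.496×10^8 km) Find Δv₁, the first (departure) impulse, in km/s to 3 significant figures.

In km: r₁ = 5.62 × 1.496×10^8 = 8.40752×10^8 km; r₂ = 1.00 × 1.496×10^8 = 1.496×10^8 km.
The Hohmann ellipse has a_t = (r₁ + r₂)/2 = 4.95176×10^8 km.
On the circular orbit at r = 8.40752×10^8 km, v_c = √(μ/r) = 12.563 km/s.
Vis-viva on the transfer ellipse at r = 8.40752×10^8 km gives v_t = √[μ(2/r − 1/a_t)] = 6.9054 km/s.
Δv₁ = |v_t − v_c| = |6.9054 − 12.563| = 5.658 km/s.

Δv₁ = 5.66 km/s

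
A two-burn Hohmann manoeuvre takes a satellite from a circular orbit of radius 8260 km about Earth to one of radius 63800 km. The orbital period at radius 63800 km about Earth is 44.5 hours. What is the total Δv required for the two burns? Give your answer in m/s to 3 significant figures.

From Kepler's third law T² = 4π²r³/μ at r = 63800 km, T = 44.5 hours = 44.5 × 3600 s = 1.602×10^5 s: μ = 4π²r³/T² = 3.99482×10^5 km³/s².
Transfer-ellipse semi-major axis a_t = (r₁ + r₂)/2 = (8260 + 63800)/2 = 36030 km.
At r₁ the circular-orbit speed is v₁ = √(μ/r₁) = 6.954 km/s.
Transfer-orbit speed at r₁ (v² = μ(2/r − 1/a)): v_p = √[μ(2/r₁ − 1/a_t)] = 9.254 km/s.
First burn Δv₁ = |v_p − v₁| = 2.300 km/s.
Circular speed at r₂: v₂ = √(μ/r₂) = 2.502 km/s.
Transfer-orbit speed at r₂: v_a = √[μ(2/r₂ − 1/a_t)] = 1.198 km/s.
Second burn Δv₂ = |v₂ − v_a| = 1.304 km/s.
Total Δv = Δv₁ + Δv₂ = 3.604 km/s.

Δv = 3600 m/s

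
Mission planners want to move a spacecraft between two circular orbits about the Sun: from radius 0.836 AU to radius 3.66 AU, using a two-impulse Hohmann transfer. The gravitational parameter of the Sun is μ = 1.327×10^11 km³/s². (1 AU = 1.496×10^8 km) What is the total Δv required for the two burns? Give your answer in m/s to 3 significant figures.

Δv = 15100 m/s

In km: r₁ = 0.836 × 1.496×10^8 = 1.250656×10^8 km; r₂ = 3.66 × 1.496×10^8 = 5.47536×10^8 km.
Transfer-ellipse semi-major axis a_t = (r₁ + r₂)/2 = (1.250656×10^8 + 5.47536×10^8)/2 = 3.363008×10^8 km.
Circular speed at r₁: v₁ = √(μ/r₁) = √(1.327×10^11/1.250656×10^8) = 32.57 km/s.
Transfer-orbit speed at r₁ (vis-viva equation): v_p = √[μ(2/r₁ − 1/a_t)] = 41.56 km/s.
First burn Δv₁ = |v_p − v₁| = 8.990 km/s.
At r₂, v₂ = √(μ/r₂) = 15.568 km/s.
Transfer-orbit speed at r₂: v_a = √[μ(2/r₂ − 1/a_t)] = 9.4937 km/s.
Second burn Δv₂ = |v₂ − v_a| = 6.074 km/s.
Total Δv = Δv₁ + Δv₂ = 15.06 km/s.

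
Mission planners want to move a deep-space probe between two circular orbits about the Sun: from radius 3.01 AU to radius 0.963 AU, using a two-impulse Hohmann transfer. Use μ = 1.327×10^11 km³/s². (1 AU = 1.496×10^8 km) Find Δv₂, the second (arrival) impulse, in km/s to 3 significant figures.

In km: r₁ = 3.01 × 1.496×10^8 = 4.50296×10^8 km; r₂ = 0.963 × 1.496×10^8 = 1.440648×10^8 km.
Transfer-ellipse semi-major axis a_t = (r₁ + r₂)/2 = (4.50296×10^8 + 1.440648×10^8)/2 = 2.971804×10^8 km.
Circular speed at r = 1.440648×10^8 km: v_c = √(μ/r) = 30.350 km/s.
Transfer-orbit speed at the same r (vis-viva, a = a_t): v_t = √[μ(2/r − 1/a_t)] = 37.359 km/s.
Δv₂ = |v_t − v_c| = |37.359 − 30.350| = 7.009 km/s.

Δv₂ = 7.01 km/s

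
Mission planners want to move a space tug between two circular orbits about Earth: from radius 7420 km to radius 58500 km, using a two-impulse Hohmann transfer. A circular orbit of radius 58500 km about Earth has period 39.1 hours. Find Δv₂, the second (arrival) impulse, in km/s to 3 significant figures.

Δv₂ = 1.37 km/s

From Kepler's third law T² = 4π²r³/μ at r = 58500 km, T = 39.1 hours = 39.1 × 3600 s = 1.4076×10^5 s: μ = 4π²r³/T² = 3.98904×10^5 km³/s².
Transfer-ellipse semi-major axis a_t = (r₁ + r₂)/2 = (7420 + 58500)/2 = 32960 km.
On the circular orbit at r = 58500 km, v_c = √(μ/r) = 2.611 km/s.
Vis-viva on the transfer ellipse at r = 58500 km gives v_t = √[μ(2/r − 1/a_t)] = 1.239 km/s.
Δv₂ = |v_t − v_c| = |1.239 − 2.611| = 1.372 km/s.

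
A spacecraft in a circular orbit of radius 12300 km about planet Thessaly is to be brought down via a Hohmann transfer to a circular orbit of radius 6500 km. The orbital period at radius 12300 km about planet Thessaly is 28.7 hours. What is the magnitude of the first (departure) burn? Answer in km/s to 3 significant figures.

From Kepler's third law T² = 4π²r³/μ at r = 12300 km, T = 28.7 hours = 28.7 × 3600 s = 1.0332×10^5 s: μ = 4π²r³/T² = 6881.87 km³/s².
Semi-major axis of the transfer orbit: a_t = (12300 + 6500)/2 = 9400 km.
Circular speed at r = 12300 km: v_c = √(μ/r) = 0.7480 km/s.
Vis-viva on the transfer ellipse at r = 12300 km gives v_t = √[μ(2/r − 1/a_t)] = 0.6220 km/s.
Δv₁ = |v_t − v_c| = |0.6220 − 0.7480| = 0.1260 km/s.

Δv₁ = 0.126 km/s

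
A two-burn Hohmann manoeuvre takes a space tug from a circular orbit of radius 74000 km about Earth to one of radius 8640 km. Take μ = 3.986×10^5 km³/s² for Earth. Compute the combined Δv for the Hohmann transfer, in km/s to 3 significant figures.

Transfer-ellipse semi-major axis a_t = (r₁ + r₂)/2 = (74000 + 8640)/2 = 41320 km.
At r₁ the circular-orbit speed is v₁ = √(μ/r₁) = 2.321 km/s.
On the transfer ellipse at r₁, vis-viva gives v_a = √[μ(2/r₁ − 1/a_t)] = 1.061 km/s.
First burn Δv₁ = |v_a − v₁| = 1.260 km/s.
At r₂, v₂ = √(μ/r₂) = 6.79222 km/s.
Transfer-orbit speed at r₂: v_p = √[μ(2/r₂ − 1/a_t)] = 9.08966 km/s.
Second burn Δv₂ = |v₂ − v_p| = 2.297 km/s.
Total Δv = Δv₁ + Δv₂ = 3.557 km/s.

Δv = 3.56 km/s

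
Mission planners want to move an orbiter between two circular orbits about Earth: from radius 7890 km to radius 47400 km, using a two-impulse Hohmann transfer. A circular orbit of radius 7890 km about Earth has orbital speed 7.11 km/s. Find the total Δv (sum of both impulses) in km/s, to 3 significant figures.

From the circular-orbit relation v² = μ/r at r = 7890 km: μ = v²r = (7.11)² × 7890 = 3.98856×10^5 km³/s².
The Hohmann ellipse has a_t = (r₁ + r₂)/2 = 27645 km.
Circular speed at r₁: v₁ = √(μ/r₁) = √(3.98856×10^5/7890) = 7.110 km/s.
On the transfer ellipse at r₁, vis-viva equation gives v_p = √[μ(2/r₁ − 1/a_t)] = 9.310 km/s.
First burn Δv₁ = |v_p − v₁| = 2.200 km/s.
Circular speed at r₂: v₂ = √(μ/r₂) = 2.901 km/s.
Transfer-orbit speed at r₂: v_a = √[μ(2/r₂ − 1/a_t)] = 1.550 km/s.
Second burn Δv₂ = |v₂ − v_a| = 1.351 km/s.
Δv = Δv₁ + Δv₂ = 2.200 + 1.351 = 3.551 km/s.

Δv = 3.55 km/s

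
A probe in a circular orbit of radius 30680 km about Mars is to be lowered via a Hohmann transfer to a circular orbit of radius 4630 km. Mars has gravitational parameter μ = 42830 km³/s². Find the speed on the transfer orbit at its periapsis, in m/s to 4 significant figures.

v = 4009 m/s

Transfer-ellipse semi-major axis a_t = (r₁ + r₂)/2 = (30680 + 4630)/2 = 17655 km.
At periapsis, r = 4630 km.
Applying v² = μ(2/r − 1/a_t): v = 4.009 km/s.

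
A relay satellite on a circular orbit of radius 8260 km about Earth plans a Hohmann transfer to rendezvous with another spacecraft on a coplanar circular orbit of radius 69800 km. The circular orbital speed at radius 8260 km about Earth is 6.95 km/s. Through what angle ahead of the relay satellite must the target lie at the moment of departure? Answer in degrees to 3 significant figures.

φ = 105°

From the circular-orbit relation v² = μ/r at r = 8260 km: μ = v²r = (6.95)² × 8260 = 3.98979×10^5 km³/s².
The Hohmann ellipse has a_t = (r₁ + r₂)/2 = 39030 km.
The half-period of the transfer ellipse is t = π√(a_t³/μ) = 38351 s.
Target angular speed ω₂ = √(μ/r₂³) = 3.4252×10^-5 rad/s.
Angle swept by the target during transfer: ω₂·t = 1.3136 rad = 75.26°.
The relay satellite traverses 180° on the transfer ellipse, so the target must lead by 180° − 75.26° = 105°.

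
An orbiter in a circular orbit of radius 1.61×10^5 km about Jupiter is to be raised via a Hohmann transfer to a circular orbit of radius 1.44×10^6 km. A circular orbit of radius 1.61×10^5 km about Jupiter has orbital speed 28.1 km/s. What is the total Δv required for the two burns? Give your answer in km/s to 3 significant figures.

Δv = 14.8 km/s

From the circular-orbit relation v² = μ/r at r = 1.61×10^5 km: μ = v²r = (28.1)² × 1.61×10^5 = 1.27127×10^8 km³/s².
The Hohmann ellipse has a_t = (r₁ + r₂)/2 = 8.005×10^5 km.
At r₁ the circular-orbit speed is v₁ = √(μ/r₁) = 28.100 km/s.
Transfer-orbit speed at r₁ (vis-viva): v_p = √[μ(2/r₁ − 1/a_t)] = 37.688 km/s.
First burn Δv₁ = |v_p − v₁| = 9.588 km/s.
At r₂, v₂ = √(μ/r₂) = 9.396 km/s.
Transfer-orbit speed at r₂: v_a = √[μ(2/r₂ − 1/a_t)] = 4.214 km/s.
Second burn Δv₂ = |v₂ − v_a| = 5.182 km/s.
Total Δv = Δv₁ + Δv₂ = 14.77 km/s.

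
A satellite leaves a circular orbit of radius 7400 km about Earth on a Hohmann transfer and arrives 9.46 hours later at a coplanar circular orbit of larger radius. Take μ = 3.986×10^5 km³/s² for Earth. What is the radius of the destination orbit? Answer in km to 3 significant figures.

Transfer time t = 9.46 hours = 34056 s, and t = π√(a_t³/μ).
So a_t = (μ t²/π²)^(1/3) = (3.986×10^5 × (34056)² / π²)^(1/3) = 36047 km.
Since a_t = (r₁ + r₂)/2, r₂ = 2a_t − r₁ = 2×36047 − 7400 = 64694 km.

r₂ = 64700 km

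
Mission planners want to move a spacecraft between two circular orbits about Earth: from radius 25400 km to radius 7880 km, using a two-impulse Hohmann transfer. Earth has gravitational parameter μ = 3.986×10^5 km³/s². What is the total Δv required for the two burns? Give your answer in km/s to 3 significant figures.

Δv = 2.91 km/s

The Hohmann ellipse has a_t = (r₁ + r₂)/2 = 16640 km.
At r₁ the circular-orbit speed is v₁ = √(μ/r₁) = 3.961 km/s.
On the transfer ellipse at r₁, v² = μ(2/r − 1/a) gives v_a = √[μ(2/r₁ − 1/a_t)] = 2.726 km/s.
First burn Δv₁ = |v_a − v₁| = 1.235 km/s.
Circular speed at r₂: v₂ = √(μ/r₂) = 7.112 km/s.
Transfer-orbit speed at r₂: v_p = √[μ(2/r₂ − 1/a_t)] = 8.787 km/s.
Second burn Δv₂ = |v₂ − v_p| = 1.675 km/s.
Δv = Δv₁ + Δv₂ = 1.235 + 1.675 = 2.910 km/s.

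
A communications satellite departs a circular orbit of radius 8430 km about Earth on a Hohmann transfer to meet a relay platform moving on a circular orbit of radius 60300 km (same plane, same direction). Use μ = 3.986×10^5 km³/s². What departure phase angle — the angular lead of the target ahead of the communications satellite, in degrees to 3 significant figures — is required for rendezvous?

φ = 103°

Semi-major axis of the transfer orbit: a_t = (8430 + 60300)/2 = 34365 km.
The half-period of the transfer ellipse is t = π√(a_t³/μ) = 31700 s.
The target's mean motion on its circular orbit is ω₂ = √(μ/r₂³) = 4.2638×10^-5 rad/s.
Angle swept by the target during transfer: ω₂·t = 1.3516 rad = 77.44°.
Arrival is 180° from departure on the ellipse, so φ = 180° − 77.44° = 103°.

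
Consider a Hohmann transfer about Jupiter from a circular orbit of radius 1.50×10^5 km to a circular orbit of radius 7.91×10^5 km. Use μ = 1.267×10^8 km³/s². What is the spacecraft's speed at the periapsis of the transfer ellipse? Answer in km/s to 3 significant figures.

The Hohmann ellipse has a_t = (r₁ + r₂)/2 = 4.705×10^5 km.
The periapsis of the transfer ellipse is at r = 1.500×10^5 km.
Applying v² = μ(2/r − 1/a_t): v = 37.68 km/s.

v = 37.7 km/s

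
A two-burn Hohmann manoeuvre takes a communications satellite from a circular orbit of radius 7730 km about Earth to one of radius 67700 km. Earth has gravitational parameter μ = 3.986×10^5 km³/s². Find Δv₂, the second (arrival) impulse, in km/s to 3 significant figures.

Δv₂ = 1.33 km/s

The Hohmann ellipse has a_t = (r₁ + r₂)/2 = 37715 km.
Circular speed at r = 67700 km: v_c = √(μ/r) = 2.4265 km/s.
Transfer-orbit speed at the same r (vis-viva, a = a_t): v_t = √[μ(2/r − 1/a_t)] = 1.0985 km/s.
Δv₂ = |v_t − v_c| = |1.0985 − 2.4265| = 1.328 km/s.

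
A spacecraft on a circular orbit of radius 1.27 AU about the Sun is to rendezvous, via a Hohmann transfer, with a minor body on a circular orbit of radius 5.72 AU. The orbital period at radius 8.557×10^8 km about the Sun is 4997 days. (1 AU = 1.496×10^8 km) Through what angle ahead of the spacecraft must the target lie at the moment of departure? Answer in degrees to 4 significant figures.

φ = 94.03°

From Kepler's third law T² = 4π²r³/μ at r = 8.557×10^8 km, T = 4997 days = 4997 × 86400 s = 4.317408×10^8 s: μ = 4π²r³/T² = 1.32702×10^11 km³/s².
In km: r₁ = 1.27 × 1.496×10^8 = 1.89992×10^8 km; r₂ = 5.72 × 1.496×10^8 = 8.55712×10^8 km.
Semi-major axis of the transfer orbit: a_t = (1.89992×10^8 + 8.55712×10^8)/2 = 5.22852×10^8 km.
The half-period of the transfer ellipse is t = π√(a_t³/μ) = 1.03105×10^8 s.
Target angular speed ω₂ = √(μ/r₂³) = 1.45528×10^-8 rad/s.
Angle swept by the target during transfer: ω₂·t = 1.5005 rad = 85.97°.
The spacecraft traverses 180° on the transfer ellipse, so the target must lead by 180° − 85.97° = 94.03°.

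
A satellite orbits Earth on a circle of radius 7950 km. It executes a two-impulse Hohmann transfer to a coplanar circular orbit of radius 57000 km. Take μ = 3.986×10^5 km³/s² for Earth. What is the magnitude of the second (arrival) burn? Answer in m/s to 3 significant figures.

Δv₂ = 1340 m/s

The Hohmann ellipse has a_t = (r₁ + r₂)/2 = 32475 km.
On the circular orbit at r = 57000 km, v_c = √(μ/r) = 2.644 km/s.
Transfer-orbit speed at the same r (vis-viva, a = a_t): v_t = √[μ(2/r − 1/a_t)] = 1.308 km/s.
Δv₂ = |v_t − v_c| = |1.308 − 2.644| = 1.336 km/s.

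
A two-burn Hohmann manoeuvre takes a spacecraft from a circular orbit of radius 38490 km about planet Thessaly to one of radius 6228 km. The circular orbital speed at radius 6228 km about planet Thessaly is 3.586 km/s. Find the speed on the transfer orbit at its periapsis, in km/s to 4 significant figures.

v = 4.705 km/s

From the circular-orbit relation v² = μ/r at r = 6228 km: μ = v²r = (3.586)² × 6228 = 80088.3 km³/s².
Transfer-ellipse semi-major axis a_t = (r₁ + r₂)/2 = (38490 + 6228)/2 = 22359 km.
At periapsis, r = 6228 km.
Vis-viva: v = √[μ(2/r − 1/a_t)] = √[80088.3 × (2/6228 − 1/22359)] = 4.705 km/s.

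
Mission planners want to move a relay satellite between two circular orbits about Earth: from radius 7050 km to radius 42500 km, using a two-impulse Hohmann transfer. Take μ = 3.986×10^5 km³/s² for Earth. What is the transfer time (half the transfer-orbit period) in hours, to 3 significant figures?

The Hohmann ellipse has a_t = (r₁ + r₂)/2 = 24775 km.
Transfer time t = π√(a_t³/μ) = π√((24775)³ / 3.986×10^5) = 19400 s.
Converting: 19400 s ÷ 3600 s/hour = 5.39 hours.

t = 5.39 hours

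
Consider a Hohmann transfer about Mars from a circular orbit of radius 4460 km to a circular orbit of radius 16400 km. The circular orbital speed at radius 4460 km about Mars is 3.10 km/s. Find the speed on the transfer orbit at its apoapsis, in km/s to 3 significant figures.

v = 1.06 km/s

From the circular-orbit relation v² = μ/r at r = 4460 km: μ = v²r = (3.10)² × 4460 = 42860.6 km³/s².
Semi-major axis of the transfer orbit: a_t = (4460 + 16400)/2 = 10430 km.
The apoapsis of the transfer ellipse is at r = 16400 km.
Applying v² = μ(2/r − 1/a_t): v = 1.057 km/s.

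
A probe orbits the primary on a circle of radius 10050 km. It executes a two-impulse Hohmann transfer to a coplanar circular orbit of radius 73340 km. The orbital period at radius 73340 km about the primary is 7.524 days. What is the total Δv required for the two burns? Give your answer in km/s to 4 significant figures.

Δv = 0.9856 km/s

From Kepler's third law T² = 4π²r³/μ at r = 73340 km, T = 7.524 days = 7.524 × 86400 s = 6.500736×10^5 s: μ = 4π²r³/T² = 36851.7 km³/s².
Semi-major axis of the transfer orbit: a_t = (10050 + 73340)/2 = 41695 km.
Circular speed at r₁: v₁ = √(μ/r₁) = √(36851.7/10050) = 1.9149 km/s.
Transfer-orbit speed at r₁ (vis-viva equation): v_p = √[μ(2/r₁ − 1/a_t)] = 2.5397 km/s.
First burn Δv₁ = |v_p − v₁| = 0.6248 km/s.
Circular speed at r₂: v₂ = √(μ/r₂) = 0.70886 km/s.
Transfer-orbit speed at r₂: v_a = √[μ(2/r₂ − 1/a_t)] = 0.34802 km/s.
Second burn Δv₂ = |v₂ − v_a| = 0.3608 km/s.
Δv = Δv₁ + Δv₂ = 0.6248 + 0.3608 = 0.9856 km/s.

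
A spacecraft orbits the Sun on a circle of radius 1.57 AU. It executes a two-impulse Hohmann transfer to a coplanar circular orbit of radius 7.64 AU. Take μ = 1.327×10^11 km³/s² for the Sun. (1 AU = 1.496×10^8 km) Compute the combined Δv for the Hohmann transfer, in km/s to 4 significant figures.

In km: r₁ = 1.57 × 1.496×10^8 = 2.34872×10^8 km; r₂ = 7.64 × 1.496×10^8 = 1.142944×10^9 km.
Transfer-ellipse semi-major axis a_t = (r₁ + r₂)/2 = (2.34872×10^8 + 1.142944×10^9)/2 = 6.88908×10^8 km.
Circular speed at r₁: v₁ = √(μ/r₁) = √(1.327×10^11/2.34872×10^8) = 23.769 km/s.
On the transfer ellipse at r₁, vis-viva gives v_p = √[μ(2/r₁ − 1/a_t)] = 30.616 km/s.
First burn Δv₁ = |v_p − v₁| = 6.847 km/s.
At r₂, v₂ = √(μ/r₂) = 10.7751 km/s.
Transfer-orbit speed at r₂: v_a = √[μ(2/r₂ − 1/a_t)] = 6.29155 km/s.
Second burn Δv₂ = |v₂ − v_a| = 4.484 km/s.
Total Δv = Δv₁ + Δv₂ = 11.33 km/s.

Δv = 11.33 km/s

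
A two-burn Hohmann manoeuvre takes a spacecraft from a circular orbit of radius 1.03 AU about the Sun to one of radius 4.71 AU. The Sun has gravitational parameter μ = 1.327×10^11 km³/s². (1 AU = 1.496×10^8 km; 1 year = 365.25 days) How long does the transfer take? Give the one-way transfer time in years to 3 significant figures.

t = 2.43 years

In km: r₁ = 1.03 × 1.496×10^8 = 1.54088×10^8 km; r₂ = 4.71 × 1.496×10^8 = 7.04616×10^8 km.
The Hohmann ellipse has a_t = (r₁ + r₂)/2 = 4.29352×10^8 km.
Half the transfer-orbit period gives t = π√(a_t³/μ) = 7.672×10^7 s.
Converting: 7.672×10^7 s ÷ 3.15576×10^7 s/year (365.25 × 86400) = 2.43 years.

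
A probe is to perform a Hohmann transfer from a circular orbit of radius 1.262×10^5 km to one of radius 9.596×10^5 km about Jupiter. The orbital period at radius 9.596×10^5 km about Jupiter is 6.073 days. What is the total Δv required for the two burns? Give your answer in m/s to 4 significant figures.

Δv = 16390 m/s

From Kepler's third law T² = 4π²r³/μ at r = 9.596×10^5 km, T = 6.073 days = 6.073 × 86400 s = 5.247072×10^5 s: μ = 4π²r³/T² = 1.26706×10^8 km³/s².
The Hohmann ellipse has a_t = (r₁ + r₂)/2 = 5.429×10^5 km.
At r₁ the circular-orbit speed is v₁ = √(μ/r₁) = 31.69 km/s.
Transfer-orbit speed at r₁ (v² = μ(2/r − 1/a)): v_p = √[μ(2/r₁ − 1/a_t)] = 42.13 km/s.
First burn Δv₁ = |v_p − v₁| = 10.44 km/s.
Circular speed at r₂: v₂ = √(μ/r₂) = 11.491 km/s.
Transfer-orbit speed at r₂: v_a = √[μ(2/r₂ − 1/a_t)] = 5.5402 km/s.
Second burn Δv₂ = |v₂ − v_a| = 5.951 km/s.
Total Δv = Δv₁ + Δv₂ = 16.39 km/s.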